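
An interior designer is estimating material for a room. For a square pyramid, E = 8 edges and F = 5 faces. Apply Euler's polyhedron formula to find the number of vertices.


Polyhedron: square pyramid
Euler's formula for convex polyhedra: V - E + F = 2
Given: E = 8 edges and F = 5 faces
Solve for V:
V = 2 + E - F = 2 + 8 - 5 = 5
5 vertices


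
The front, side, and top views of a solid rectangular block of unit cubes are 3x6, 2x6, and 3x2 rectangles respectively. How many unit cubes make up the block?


Orthographic views of a solid rectangular block:
Front view 3 x 6 -> length = 3, height = 6
Side view 2 x 6 -> width = 2, height = 6 (consistent)
Top view 3 x 2 -> confirms length = 3, width = 2
The block is 3 x 2 x 6.
Total unit cubes = 3 * 2 * 6 = 36
36 unit cubes


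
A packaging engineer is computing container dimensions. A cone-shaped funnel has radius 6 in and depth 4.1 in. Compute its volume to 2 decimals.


Shape: cone
Radius r = 6 in, Height h = 4.1 in
Formula: V = (1/3) * pi * r^2 * h
r^2 = 36
pi * r^2 * h = pi * 36 * 4.1 = 147.6 * pi
V = 147.6 * pi / 3
V = 154.57
154.57 in^3


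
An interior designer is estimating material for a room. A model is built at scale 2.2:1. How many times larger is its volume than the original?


Linear scale factor k = 2.2
Rule: under a linear scaling by k, volumes scale by k^3.
k^3 = 2.2 * 2.2 * 2.2
k^3 = 4.84 * 2.2
k^3 = 10.648
Volume scales by a factor of 10.648.
10.648 (dimensionless)


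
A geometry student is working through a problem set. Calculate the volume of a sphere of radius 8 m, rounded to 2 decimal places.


Shape: sphere
Radius r = 8 m
Formula: V = (4/3) * pi * r^3
r^3 = 512
(4/3) * 512 = 682.666667
V = 682.666667 * pi
V = 2144.66
2144.66 m^3


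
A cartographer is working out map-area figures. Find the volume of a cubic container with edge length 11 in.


Shape: cube
Side s = 11 in
Formula: V = s^3
V = 11 * 11 * 11
V = 121 * 11
V = 1331
1331 in^3


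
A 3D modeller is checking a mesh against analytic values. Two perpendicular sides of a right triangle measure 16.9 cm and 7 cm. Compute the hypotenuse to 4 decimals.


Shape: right triangle
Legs a = 16.9 cm, b = 7 cm
Formula: c = sqrt(a^2 + b^2)
a^2 = 285.61, b^2 = 49
a^2 + b^2 = 334.61
c = sqrt(334.61)
c = 18.2923
18.2923 cm


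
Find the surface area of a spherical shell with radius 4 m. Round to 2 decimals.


Shape: sphere
Radius r = 4 m
Formula: SA = 4 * pi * r^2
r^2 = 16
SA = 4 * pi * 16
SA = 64 * pi
SA = 201.06
201.06 m^2


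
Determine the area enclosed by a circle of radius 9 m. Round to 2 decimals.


Shape: circle
Radius r = 9 m
Formula: A = pi * r^2
r^2 = 9^2 = 81
A = pi * 81
A = 254.47
254.47 m^2


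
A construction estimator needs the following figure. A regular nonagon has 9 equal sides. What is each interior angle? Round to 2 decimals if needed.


Shape: regular nonagon (9 sides)
Formula: interior angle = (n - 2) * 180 / n
(n - 2) = 7
(n - 2) * 180 = 1260
angle = 1260 / 9
angle = 140
140 degrees


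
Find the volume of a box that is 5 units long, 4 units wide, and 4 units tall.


Shape: rectangular prism
l = 5 units, w = 4 units, h = 4 units
Formula: V = l * w * h
V = 5 * 4 * 4
V = 20 * 4
V = 80
80 units^3


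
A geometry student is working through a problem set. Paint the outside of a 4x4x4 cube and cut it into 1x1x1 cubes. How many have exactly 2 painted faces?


Large cube: 4 x 4 x 4, cut into unit cubes.
n = 4, so n - 2 = 2
Cubes with 2 painted faces lie along the edges, excluding corners.
A cube has 12 edges; each contributes (n - 2) = 2 such cubes.
Count = 12 * 2 = 24
24 unit cubes


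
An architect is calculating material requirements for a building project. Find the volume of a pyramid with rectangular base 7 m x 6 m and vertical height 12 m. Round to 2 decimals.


Shape: rectangular pyramid
Base: 7 m x 6 m, Height h = 12 m
Formula: V = (1/3) * base_area * h
base_area = 7 * 6 = 42
base_area * h = 42 * 12 = 504
V = 504 / 3
V = 168
168 m^3


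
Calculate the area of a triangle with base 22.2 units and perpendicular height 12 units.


Shape: triangle
Base b = 22.2 units, Height h = 12 units
Formula: A = (1/2) * b * h
A = 0.5 * 22.2 * 12
A = 0.5 * 266.4
A = 133.2
133.2 units^2


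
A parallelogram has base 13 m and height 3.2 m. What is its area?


Shape: parallelogram
Base b = 13 m, Height h = 3.2 m
Formula: A = b * h
A = 13 * 3.2
A = 41.6
41.6 m^2


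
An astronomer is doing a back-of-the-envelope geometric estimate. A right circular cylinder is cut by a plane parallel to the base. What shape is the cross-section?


Solid: right circular cylinder
Cutting plane: parallel to the base
Visualize the intersection of the plane with the solid's surface.
The boundary of the cut region is a circle.
circle


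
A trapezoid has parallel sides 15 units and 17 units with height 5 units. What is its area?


Shape: trapezoid
Parallel sides a = 15 units, b = 17 units; Height h = 5 units
Formula: A = (a + b) * h / 2
a + b = 15 + 17 = 32
A = 32 * 5 / 2
A = 160 / 2
A = 80
80 units^2


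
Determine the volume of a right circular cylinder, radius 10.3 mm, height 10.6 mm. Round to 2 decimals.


Shape: cylinder
Radius r = 10.3 mm, Height h = 10.6 mm
Formula: V = pi * r^2 * h
r^2 = 106.09
V = pi * 106.09 * 10.6
V = 1124.554 * pi
V = 3532.89
3532.89 mm^3


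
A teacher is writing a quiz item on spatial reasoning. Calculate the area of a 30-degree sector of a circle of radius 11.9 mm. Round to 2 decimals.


Shape: circular sector
Radius r = 11.9 mm, Angle = 30 degrees
Formula: A = (angle/360) * pi * r^2
r^2 = 141.61
Fraction of circle = 30/360
A = (30/360) * pi * 141.61
A = 11.800833 * pi
A = 37.07
37.07 mm^2


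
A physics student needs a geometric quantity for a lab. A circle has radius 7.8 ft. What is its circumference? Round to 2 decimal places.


Shape: circle
Radius r = 7.8 ft
Formula: C = 2 * pi * r
C = 2 * pi * 7.8
C = 15.6 * pi
C = 49.01
49.01 ft


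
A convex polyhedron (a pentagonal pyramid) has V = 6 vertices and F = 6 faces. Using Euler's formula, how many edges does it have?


Polyhedron: pentagonal pyramid
Euler's formula for convex polyhedra: V - E + F = 2
Given: V = 6 vertices and F = 6 faces
Solve for E:
E = V + F - 2 = 6 + 6 - 2 = 10
10 edges


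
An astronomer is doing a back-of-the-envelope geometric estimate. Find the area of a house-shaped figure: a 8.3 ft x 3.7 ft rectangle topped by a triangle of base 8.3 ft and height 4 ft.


Composite shape: rectangle + triangle
Rectangle area = 8.3 * 3.7 = 30.71
Triangle area = 0.5 * 8.3 * 4 = 16.6
Total = 30.71 + 16.6
Total = 47.31
47.31 ft^2


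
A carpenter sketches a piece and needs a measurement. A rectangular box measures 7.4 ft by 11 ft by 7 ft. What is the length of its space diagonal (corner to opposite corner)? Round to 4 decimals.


Shape: rectangular box (space diagonal)
l = 7.4 ft, w = 11 ft, h = 7 ft
Visualize: the diagonal of the base, then a right triangle with that diagonal and the height.
Formula: d = sqrt(l^2 + w^2 + h^2)
l^2 + w^2 + h^2 = 54.76 + 121 + 49 = 224.76
d = sqrt(224.76)
d = 14.992
14.992 ft


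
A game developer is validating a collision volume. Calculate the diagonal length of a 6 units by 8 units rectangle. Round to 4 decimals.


Shape: rectangle (diagonal via Pythagoras)
Sides: 6 units and 8 units
Formula: d = sqrt(l^2 + w^2)
l^2 = 36, w^2 = 64
l^2 + w^2 = 100
d = sqrt(100)
d = 10.0
10 units


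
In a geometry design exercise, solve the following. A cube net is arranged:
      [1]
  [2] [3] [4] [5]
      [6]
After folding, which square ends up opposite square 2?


Net: cross layout. Take square 3 as the base (bottom).
Fold the four squares in the horizontal row up around 3: 2 -> left, 4 -> right, 5 wraps to the top.
Fold 1 and 6 up from 3: 1 -> back, 6 -> front.
Opposite pairs are therefore: (1, 6), (2, 4), (3, 5).
Face 2 is opposite face 4.
face 4


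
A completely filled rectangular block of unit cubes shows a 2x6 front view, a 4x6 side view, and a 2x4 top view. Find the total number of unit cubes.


Orthographic views of a solid rectangular block:
Front view 2 x 6 -> length = 2, height = 6
Side view 4 x 6 -> width = 4, height = 6 (consistent)
Top view 2 x 4 -> confirms length = 2, width = 4
The block is 2 x 4 x 6.
Total unit cubes = 2 * 4 * 6 = 48
48 unit cubes


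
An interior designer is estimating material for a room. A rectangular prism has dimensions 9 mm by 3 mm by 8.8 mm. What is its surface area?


Shape: rectangular prism
l = 9 mm, w = 3 mm, h = 8.8 mm
Formula: SA = 2(lw + lh + wh)
lw = 27, lh = 79.2, wh = 26.4
lw + lh + wh = 132.6
SA = 2 * 132.6
SA = 265.2
265.2 mm^2


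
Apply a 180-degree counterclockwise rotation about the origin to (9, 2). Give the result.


Transformation: rotation about the origin
Original point: (9, 2)
Rule for 180 deg: (x, y) -> (-x, -y)
Apply: (9, 2) -> (-9, -2)
(-9, -2)


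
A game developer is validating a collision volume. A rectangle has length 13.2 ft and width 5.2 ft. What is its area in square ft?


Shape: rectangle
Length l = 13.2 ft, Width w = 5.2 ft
Formula: A = l * w
A = 13.2 * 5.2
A = 68.64
68.64 ft^2


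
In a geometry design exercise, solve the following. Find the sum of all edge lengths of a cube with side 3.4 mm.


Shape: cube
Side s = 3.4 mm
A cube has 12 edges, all equal.
Formula: total edge length = 12 * s
Total = 12 * 3.4
Total = 40.8
40.8 mm


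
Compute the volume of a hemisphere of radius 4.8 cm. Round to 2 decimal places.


Shape: hemisphere (half of a sphere)
Radius r = 4.8 cm
Formula: V = (1/2) * (4/3) * pi * r^3 = (2/3) * pi * r^3
r^3 = 110.592
(2/3) * 110.592 = 73.728
V = 73.728 * pi
V = 231.62
231.62 cm^3


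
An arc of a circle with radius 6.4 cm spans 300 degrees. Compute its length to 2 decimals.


Shape: circular arc
Radius r = 6.4 cm, Angle = 300 degrees
Formula: L = (angle/360) * 2 * pi * r
2 * pi * r = 12.8 * pi
L = (300/360) * 12.8 * pi
L = 10.666667 * pi
L = 33.51
33.51 cm


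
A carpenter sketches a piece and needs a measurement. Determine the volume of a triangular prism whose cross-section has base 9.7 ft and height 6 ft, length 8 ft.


Shape: triangular prism
Triangle base = 9.7 ft, triangle height = 6 ft, prism length L = 8 ft
Formula: V = (1/2 * b * h_tri) * L
Cross-section area = 0.5 * 9.7 * 6 = 29.1
V = 29.1 * 8
V = 232.8
232.8 ft^3


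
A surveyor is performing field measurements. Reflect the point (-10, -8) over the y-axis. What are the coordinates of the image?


Transformation: reflection
Original point: (-10, -8)
Rule for reflection over the y-axis: (x, y) -> (-x, y)
Apply: (-10, -8) -> (10, -8)
(10, -8)


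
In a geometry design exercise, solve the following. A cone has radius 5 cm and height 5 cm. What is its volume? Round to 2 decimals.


Shape: cone
Radius r = 5 cm, Height h = 5 cm
Formula: V = (1/3) * pi * r^2 * h
r^2 = 25
pi * r^2 * h = pi * 25 * 5 = 125 * pi
V = 125 * pi / 3
V = 130.9
130.9 cm^3


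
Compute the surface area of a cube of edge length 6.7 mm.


Shape: cube
Side s = 6.7 mm
A cube has 6 square faces.
Formula: SA = 6 * s^2
s^2 = 44.89
SA = 6 * 44.89
SA = 269.34
269.34 mm^2


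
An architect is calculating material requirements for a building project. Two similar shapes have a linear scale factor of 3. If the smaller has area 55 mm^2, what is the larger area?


Linear scale factor k = 3
Original area = 55 mm^2
Rule: under a linear scaling by k, areas scale by k^2.
k^2 = 3^2 = 9
New area = 55 * 9
New area = 495
495 mm^2


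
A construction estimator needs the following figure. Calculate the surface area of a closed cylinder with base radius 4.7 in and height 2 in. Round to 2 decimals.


Shape: closed cylinder
Radius r = 4.7 in, Height h = 2 in
Formula: SA = 2*pi*r^2 + 2*pi*r*h = 2*pi*r*(r + h)
r + h = 6.7
2 * r * (r + h) = 2 * 4.7 * 6.7 = 62.98
SA = 62.98 * pi
SA = 197.86
197.86 in^2


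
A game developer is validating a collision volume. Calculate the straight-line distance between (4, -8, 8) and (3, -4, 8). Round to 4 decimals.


3D distance between two points
P1 = (4, -8, 8), P2 = (3, -4, 8)
Formula: d = sqrt((x2-x1)^2 + (y2-y1)^2 + (z2-z1)^2)
dx = 3 - 4 = -1
dy = -4 - -8 = 4
dz = 8 - 8 = 0
dx^2 + dy^2 + dz^2 = 1 + 16 + 0 = 17
d = sqrt(17)
d = 4.1231
4.1231 units


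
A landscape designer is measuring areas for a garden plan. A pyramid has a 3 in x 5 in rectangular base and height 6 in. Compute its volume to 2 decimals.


Shape: rectangular pyramid
Base: 3 in x 5 in, Height h = 6 in
Formula: V = (1/3) * base_area * h
base_area = 3 * 5 = 15
base_area * h = 15 * 6 = 90
V = 90 / 3
V = 30
30 in^3


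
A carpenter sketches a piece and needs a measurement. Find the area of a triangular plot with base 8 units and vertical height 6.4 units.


Shape: triangle
Base b = 8 units, Height h = 6.4 units
Formula: A = (1/2) * b * h
A = 0.5 * 8 * 6.4
A = 0.5 * 51.2
A = 25.6
25.6 units^2


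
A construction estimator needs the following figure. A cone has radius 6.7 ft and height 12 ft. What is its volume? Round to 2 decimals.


Shape: cone
Radius r = 6.7 ft, Height h = 12 ft
Formula: V = (1/3) * pi * r^2 * h
r^2 = 44.89
pi * r^2 * h = pi * 44.89 * 12 = 538.68 * pi
V = 538.68 * pi / 3
V = 564.1
564.1 ft^3


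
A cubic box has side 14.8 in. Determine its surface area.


Shape: cube
Side s = 14.8 in
A cube has 6 square faces.
Formula: SA = 6 * s^2
s^2 = 219.04
SA = 6 * 219.04
SA = 1314.24
1314.24 in^2


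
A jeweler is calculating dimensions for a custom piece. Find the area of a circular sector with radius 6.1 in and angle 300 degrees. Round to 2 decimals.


Shape: circular sector
Radius r = 6.1 in, Angle = 300 degrees
Formula: A = (angle/360) * pi * r^2
r^2 = 37.21
Fraction of circle = 300/360
A = (300/360) * pi * 37.21
A = 31.008333 * pi
A = 97.42
97.42 in^2


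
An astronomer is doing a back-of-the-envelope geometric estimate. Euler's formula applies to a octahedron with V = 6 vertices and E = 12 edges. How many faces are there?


Polyhedron: octahedron
Euler's formula for convex polyhedra: V - E + F = 2
Given: V = 6 vertices and E = 12 edges
Solve for F:
F = 2 + E - V = 2 + 12 - 6 = 8
8 faces


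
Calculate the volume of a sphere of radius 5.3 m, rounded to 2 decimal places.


Shape: sphere
Radius r = 5.3 m
Formula: V = (4/3) * pi * r^3
r^3 = 148.877
(4/3) * 148.877 = 198.502667
V = 198.502667 * pi
V = 623.61
623.61 m^3


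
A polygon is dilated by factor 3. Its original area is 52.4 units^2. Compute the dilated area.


Linear scale factor k = 3
Original area = 52.4 units^2
Rule: under a linear scaling by k, areas scale by k^2.
k^2 = 3^2 = 9
New area = 52.4 * 9
New area = 471.6
471.6 units^2


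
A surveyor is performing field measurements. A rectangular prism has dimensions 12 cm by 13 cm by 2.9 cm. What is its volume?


Shape: rectangular prism
l = 12 cm, w = 13 cm, h = 2.9 cm
Formula: V = l * w * h
V = 12 * 13 * 2.9
V = 156 * 2.9
V = 452.4
452.4 cm^3


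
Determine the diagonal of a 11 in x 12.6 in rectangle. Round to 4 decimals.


Shape: rectangle (diagonal via Pythagoras)
Sides: 11 in and 12.6 in
Formula: d = sqrt(l^2 + w^2)
l^2 = 121, w^2 = 158.76
l^2 + w^2 = 279.76
d = sqrt(279.76)
d = 16.726
16.726 in


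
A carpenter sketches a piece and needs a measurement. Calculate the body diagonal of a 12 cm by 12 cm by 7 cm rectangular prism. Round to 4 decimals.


Shape: rectangular box (space diagonal)
l = 12 cm, w = 12 cm, h = 7 cm
Visualize: the diagonal of the base, then a right triangle with that diagonal and the height.
Formula: d = sqrt(l^2 + w^2 + h^2)
l^2 + w^2 + h^2 = 144 + 144 + 49 = 337
d = sqrt(337)
d = 18.3576
18.3576 cm


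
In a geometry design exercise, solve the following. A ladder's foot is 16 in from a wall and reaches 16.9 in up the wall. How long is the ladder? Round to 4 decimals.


Shape: right triangle
Legs a = 16 in, b = 16.9 in
Formula: c = sqrt(a^2 + b^2)
a^2 = 256, b^2 = 285.61
a^2 + b^2 = 541.61
c = sqrt(541.61)
c = 23.2725
23.2725 in


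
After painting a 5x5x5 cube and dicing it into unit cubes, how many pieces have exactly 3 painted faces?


Large cube: 5 x 5 x 5, cut into unit cubes.
Cubes with 3 painted faces are at the corners. A cube always has 8 corners.
Count = 8
8 unit cubes


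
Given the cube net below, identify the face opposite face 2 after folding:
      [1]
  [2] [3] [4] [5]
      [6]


Net: cross layout. Take square 3 as the base (bottom).
Fold the four squares in the horizontal row up around 3: 2 -> left, 4 -> right, 5 wraps to the top.
Fold 1 and 6 up from 3: 1 -> back, 6 -> front.
Opposite pairs are therefore: (1, 6), (2, 4), (3, 5).
Face 2 is opposite face 4.
face 4


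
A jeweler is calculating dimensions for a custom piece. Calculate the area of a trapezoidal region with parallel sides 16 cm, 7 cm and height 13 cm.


Shape: trapezoid
Parallel sides a = 16 cm, b = 7 cm; Height h = 13 cm
Formula: A = (a + b) * h / 2
a + b = 16 + 7 = 23
A = 23 * 13 / 2
A = 299 / 2
A = 149.5
149.5 cm^2


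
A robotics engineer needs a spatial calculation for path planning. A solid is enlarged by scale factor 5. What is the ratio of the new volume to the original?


Linear scale factor k = 5
Rule: under a linear scaling by k, volumes scale by k^3.
k^3 = 5 * 5 * 5
k^3 = 25 * 5
k^3 = 125
Volume scales by a factor of 125.
125 (dimensionless)


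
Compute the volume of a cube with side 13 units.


Shape: cube
Side s = 13 units
Formula: V = s^3
V = 13 * 13 * 13
V = 169 * 13
V = 2197
2197 units^3


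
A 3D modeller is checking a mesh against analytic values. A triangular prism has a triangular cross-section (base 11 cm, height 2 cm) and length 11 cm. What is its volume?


Shape: triangular prism
Triangle base = 11 cm, triangle height = 2 cm, prism length L = 11 cm
Formula: V = (1/2 * b * h_tri) * L
Cross-section area = 0.5 * 11 * 2 = 11
V = 11 * 11
V = 121
121 cm^3


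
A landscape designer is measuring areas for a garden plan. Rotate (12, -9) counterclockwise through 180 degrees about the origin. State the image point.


Transformation: rotation about the origin
Original point: (12, -9)
Rule for 180 deg: (x, y) -> (-x, -y)
Apply: (12, -9) -> (-12, 9)
(-12, 9)


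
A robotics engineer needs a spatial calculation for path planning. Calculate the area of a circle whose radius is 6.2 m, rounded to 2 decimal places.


Shape: circle
Radius r = 6.2 m
Formula: A = pi * r^2
r^2 = 6.2^2 = 38.44
A = pi * 38.44
A = 120.76
120.76 m^2


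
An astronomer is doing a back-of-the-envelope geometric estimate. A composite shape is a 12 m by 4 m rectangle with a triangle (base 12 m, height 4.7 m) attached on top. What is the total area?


Composite shape: rectangle + triangle
Rectangle area = 12 * 4 = 48
Triangle area = 0.5 * 12 * 4.7 = 28.2
Total = 48 + 28.2
Total = 76.2
76.2 m^2


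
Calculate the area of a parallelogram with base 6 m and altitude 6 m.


Shape: parallelogram
Base b = 6 m, Height h = 6 m
Formula: A = b * h
A = 6 * 6
A = 36
36 m^2


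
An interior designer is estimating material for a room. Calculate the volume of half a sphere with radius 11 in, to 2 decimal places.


Shape: hemisphere (half of a sphere)
Radius r = 11 in
Formula: V = (1/2) * (4/3) * pi * r^3 = (2/3) * pi * r^3
r^3 = 1331
(2/3) * 1331 = 887.333333
V = 887.333333 * pi
V = 2787.64
2787.64 in^3


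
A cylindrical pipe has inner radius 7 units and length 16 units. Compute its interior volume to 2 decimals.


Shape: cylinder
Radius r = 7 units, Height h = 16 units
Formula: V = pi * r^2 * h
r^2 = 49
V = pi * 49 * 16
V = 784 * pi
V = 2463.01
2463.01 units^3


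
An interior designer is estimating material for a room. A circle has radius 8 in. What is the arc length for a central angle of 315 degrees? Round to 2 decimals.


Shape: circular arc
Radius r = 8 in, Angle = 315 degrees
Formula: L = (angle/360) * 2 * pi * r
2 * pi * r = 16 * pi
L = (315/360) * 16 * pi
L = 14 * pi
L = 43.98
43.98 in


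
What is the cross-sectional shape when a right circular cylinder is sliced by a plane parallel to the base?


Solid: right circular cylinder
Cutting plane: parallel to the base
Visualize the intersection of the plane with the solid's surface.
The boundary of the cut region is a circle.
circle


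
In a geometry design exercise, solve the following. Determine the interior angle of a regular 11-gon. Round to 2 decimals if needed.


Shape: regular hendecagon (11 sides)
Formula: interior angle = (n - 2) * 180 / n
(n - 2) = 9
(n - 2) * 180 = 1620
angle = 1620 / 11
angle = 147.27
147.27 degrees


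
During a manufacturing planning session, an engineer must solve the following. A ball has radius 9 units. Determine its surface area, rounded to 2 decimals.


Shape: sphere
Radius r = 9 units
Formula: SA = 4 * pi * r^2
r^2 = 81
SA = 4 * pi * 81
SA = 324 * pi
SA = 1017.88
1017.88 units^2


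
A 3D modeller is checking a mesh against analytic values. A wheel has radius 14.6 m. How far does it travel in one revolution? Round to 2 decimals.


Shape: circle
Radius r = 14.6 m
Formula: C = 2 * pi * r
C = 2 * pi * 14.6
C = 29.2 * pi
C = 91.73
91.73 m


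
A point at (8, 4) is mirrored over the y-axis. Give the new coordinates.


Transformation: reflection
Original point: (8, 4)
Rule for reflection over the y-axis: (x, y) -> (-x, y)
Apply: (8, 4) -> (-8, 4)
(-8, 4)


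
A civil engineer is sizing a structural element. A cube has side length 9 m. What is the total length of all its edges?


Shape: cube
Side s = 9 m
A cube has 12 edges, all equal.
Formula: total edge length = 12 * s
Total = 12 * 9
Total = 108
108 m


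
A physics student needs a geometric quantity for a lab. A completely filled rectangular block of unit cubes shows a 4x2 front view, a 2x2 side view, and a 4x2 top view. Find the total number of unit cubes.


Orthographic views of a solid rectangular block:
Front view 4 x 2 -> length = 4, height = 2
Side view 2 x 2 -> width = 2, height = 2 (consistent)
Top view 4 x 2 -> confirms length = 4, width = 2
The block is 4 x 2 x 2.
Total unit cubes = 4 * 2 * 2 = 16
16 unit cubes


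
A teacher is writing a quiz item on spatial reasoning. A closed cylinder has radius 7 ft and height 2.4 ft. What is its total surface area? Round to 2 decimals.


Shape: closed cylinder
Radius r = 7 ft, Height h = 2.4 ft
Formula: SA = 2*pi*r^2 + 2*pi*r*h = 2*pi*r*(r + h)
r + h = 9.4
2 * r * (r + h) = 2 * 7 * 9.4 = 131.6
SA = 131.6 * pi
SA = 413.43
413.43 ft^2


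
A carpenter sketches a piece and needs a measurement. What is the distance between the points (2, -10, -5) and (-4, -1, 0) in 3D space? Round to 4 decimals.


3D distance between two points
P1 = (2, -10, -5), P2 = (-4, -1, 0)
Formula: d = sqrt((x2-x1)^2 + (y2-y1)^2 + (z2-z1)^2)
dx = -4 - 2 = -6
dy = -1 - -10 = 9
dz = 0 - -5 = 5
dx^2 + dy^2 + dz^2 = 36 + 81 + 25 = 142
d = sqrt(142)
d = 11.9164
11.9164 units


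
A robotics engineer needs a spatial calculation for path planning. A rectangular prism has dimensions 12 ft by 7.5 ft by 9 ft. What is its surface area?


Shape: rectangular prism
l = 12 ft, w = 7.5 ft, h = 9 ft
Formula: SA = 2(lw + lh + wh)
lw = 90, lh = 108, wh = 67.5
lw + lh + wh = 265.5
SA = 2 * 265.5
SA = 531
531 ft^2


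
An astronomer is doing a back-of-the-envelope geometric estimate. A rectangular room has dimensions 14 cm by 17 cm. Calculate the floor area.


Shape: rectangle
Length l = 14 cm, Width w = 17 cm
Formula: A = l * w
A = 14 * 17
A = 238
238 cm^2


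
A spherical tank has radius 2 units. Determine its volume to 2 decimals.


Shape: sphere
Radius r = 2 units
Formula: V = (4/3) * pi * r^3
r^3 = 8
(4/3) * 8 = 10.666667
V = 10.666667 * pi
V = 33.51
33.51 units^3


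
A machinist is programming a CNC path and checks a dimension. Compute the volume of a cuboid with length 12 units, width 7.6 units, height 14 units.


Shape: rectangular prism
l = 12 units, w = 7.6 units, h = 14 units
Formula: V = l * w * h
V = 12 * 7.6 * 14
V = 91.2 * 14
V = 1276.8
1276.8 units^3


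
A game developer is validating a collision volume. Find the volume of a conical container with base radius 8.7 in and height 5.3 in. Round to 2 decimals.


Shape: cone
Radius r = 8.7 in, Height h = 5.3 in
Formula: V = (1/3) * pi * r^2 * h
r^2 = 75.69
pi * r^2 * h = pi * 75.69 * 5.3 = 401.157 * pi
V = 401.157 * pi / 3
V = 420.09
420.09 in^3


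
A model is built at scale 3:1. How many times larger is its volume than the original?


Linear scale factor k = 3
Rule: under a linear scaling by k, volumes scale by k^3.
k^3 = 3 * 3 * 3
k^3 = 9 * 3
k^3 = 27
Volume scales by a factor of 27.
27 (dimensionless)


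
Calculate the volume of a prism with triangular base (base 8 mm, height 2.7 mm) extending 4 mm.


Shape: triangular prism
Triangle base = 8 mm, triangle height = 2.7 mm, prism length L = 4 mm
Formula: V = (1/2 * b * h_tri) * L
Cross-section area = 0.5 * 8 * 2.7 = 10.8
V = 10.8 * 4
V = 43.2
43.2 mm^3


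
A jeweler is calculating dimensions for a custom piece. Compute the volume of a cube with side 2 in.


Shape: cube
Side s = 2 in
Formula: V = s^3
V = 2 * 2 * 2
V = 4 * 2
V = 8
8 in^3


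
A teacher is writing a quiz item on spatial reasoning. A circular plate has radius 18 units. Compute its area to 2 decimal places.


Shape: circle
Radius r = 18 units
Formula: A = pi * r^2
r^2 = 18^2 = 324
A = pi * 324
A = 1017.88
1017.88 units^2


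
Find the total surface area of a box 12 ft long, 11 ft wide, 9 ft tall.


Shape: rectangular prism
l = 12 ft, w = 11 ft, h = 9 ft
Formula: SA = 2(lw + lh + wh)
lw = 132, lh = 108, wh = 99
lw + lh + wh = 339
SA = 2 * 339
SA = 678
678 ft^2


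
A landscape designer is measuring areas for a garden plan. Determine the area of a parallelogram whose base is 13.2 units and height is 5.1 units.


Shape: parallelogram
Base b = 13.2 units, Height h = 5.1 units
Formula: A = b * h
A = 13.2 * 5.1
A = 67.32
67.32 units^2


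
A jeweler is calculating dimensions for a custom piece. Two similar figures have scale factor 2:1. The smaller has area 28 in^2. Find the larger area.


Linear scale factor k = 2
Original area = 28 in^2
Rule: under a linear scaling by k, areas scale by k^2.
k^2 = 2^2 = 4
New area = 28 * 4
New area = 112
112 in^2


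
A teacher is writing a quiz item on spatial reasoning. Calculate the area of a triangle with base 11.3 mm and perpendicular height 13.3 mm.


Shape: triangle
Base b = 11.3 mm, Height h = 13.3 mm
Formula: A = (1/2) * b * h
A = 0.5 * 11.3 * 13.3
A = 0.5 * 150.29
A = 75.145
75.145 mm^2


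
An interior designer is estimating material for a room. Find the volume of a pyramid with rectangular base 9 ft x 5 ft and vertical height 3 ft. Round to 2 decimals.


Shape: rectangular pyramid
Base: 9 ft x 5 ft, Height h = 3 ft
Formula: V = (1/3) * base_area * h
base_area = 9 * 5 = 45
base_area * h = 45 * 3 = 135
V = 135 / 3
V = 45
45 ft^3


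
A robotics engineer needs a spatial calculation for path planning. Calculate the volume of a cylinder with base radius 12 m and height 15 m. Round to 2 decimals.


Shape: cylinder
Radius r = 12 m, Height h = 15 m
Formula: V = pi * r^2 * h
r^2 = 144
V = pi * 144 * 15
V = 2160 * pi
V = 6785.84
6785.84 m^3


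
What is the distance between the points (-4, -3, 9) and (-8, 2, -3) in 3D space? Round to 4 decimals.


3D distance between two points
P1 = (-4, -3, 9), P2 = (-8, 2, -3)
Formula: d = sqrt((x2-x1)^2 + (y2-y1)^2 + (z2-z1)^2)
dx = -8 - -4 = -4
dy = 2 - -3 = 5
dz = -3 - 9 = -12
dx^2 + dy^2 + dz^2 = 16 + 25 + 144 = 185
d = sqrt(185)
d = 13.6015
13.6015 units


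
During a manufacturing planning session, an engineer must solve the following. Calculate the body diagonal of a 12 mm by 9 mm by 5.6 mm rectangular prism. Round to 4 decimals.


Shape: rectangular box (space diagonal)
l = 12 mm, w = 9 mm, h = 5.6 mm
Visualize: the diagonal of the base, then a right triangle with that diagonal and the height.
Formula: d = sqrt(l^2 + w^2 + h^2)
l^2 + w^2 + h^2 = 144 + 81 + 31.36 = 256.36
d = sqrt(256.36)
d = 16.0112
16.0112 mm


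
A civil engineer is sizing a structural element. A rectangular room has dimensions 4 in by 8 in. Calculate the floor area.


Shape: rectangle
Length l = 4 in, Width w = 8 in
Formula: A = l * w
A = 4 * 8
A = 32
32 in^2


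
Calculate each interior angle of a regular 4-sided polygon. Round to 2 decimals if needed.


Shape: regular square (4 sides)
Formula: interior angle = (n - 2) * 180 / n
(n - 2) = 2
(n - 2) * 180 = 360
angle = 360 / 4
angle = 90
90 degrees


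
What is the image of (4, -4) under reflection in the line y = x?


Transformation: reflection
Original point: (4, -4)
Rule for reflection over y = x: (x, y) -> (y, x)
Apply: (4, -4) -> (-4, 4)
(-4, 4)


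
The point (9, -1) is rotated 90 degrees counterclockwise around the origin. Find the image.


Transformation: rotation about the origin
Original point: (9, -1)
Rule for 90 deg counterclockwise: (x, y) -> (-y, x)
Apply: (9, -1) -> (1, 9)
(1, 9)


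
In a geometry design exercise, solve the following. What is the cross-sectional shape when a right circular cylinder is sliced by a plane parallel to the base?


Solid: right circular cylinder
Cutting plane: parallel to the base
Visualize the intersection of the plane with the solid's surface.
The boundary of the cut region is a circle.
circle


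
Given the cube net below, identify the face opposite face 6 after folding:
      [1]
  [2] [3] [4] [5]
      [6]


Net: cross layout. Take square 3 as the base (bottom).
Fold the four squares in the horizontal row up around 3: 2 -> left, 4 -> right, 5 wraps to the top.
Fold 1 and 6 up from 3: 1 -> back, 6 -> front.
Opposite pairs are therefore: (1, 6), (2, 4), (3, 5).
Face 6 is opposite face 1.
face 1


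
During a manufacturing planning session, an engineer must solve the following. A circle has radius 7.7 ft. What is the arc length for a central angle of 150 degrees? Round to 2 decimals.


Shape: circular arc
Radius r = 7.7 ft, Angle = 150 degrees
Formula: L = (angle/360) * 2 * pi * r
2 * pi * r = 15.4 * pi
L = (150/360) * 15.4 * pi
L = 6.416667 * pi
L = 20.16
20.16 ft


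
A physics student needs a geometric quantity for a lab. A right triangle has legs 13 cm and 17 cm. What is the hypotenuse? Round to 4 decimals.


Shape: right triangle
Legs a = 13 cm, b = 17 cm
Formula: c = sqrt(a^2 + b^2)
a^2 = 169, b^2 = 289
a^2 + b^2 = 458
c = sqrt(458)
c = 21.4009
21.4009 cm


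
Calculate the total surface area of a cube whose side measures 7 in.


Shape: cube
Side s = 7 in
A cube has 6 square faces.
Formula: SA = 6 * s^2
s^2 = 49
SA = 6 * 49
SA = 294
294 in^2


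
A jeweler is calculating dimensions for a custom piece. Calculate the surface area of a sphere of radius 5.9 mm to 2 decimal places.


Shape: sphere
Radius r = 5.9 mm
Formula: SA = 4 * pi * r^2
r^2 = 34.81
SA = 4 * pi * 34.81
SA = 139.24 * pi
SA = 437.44
437.44 mm^2


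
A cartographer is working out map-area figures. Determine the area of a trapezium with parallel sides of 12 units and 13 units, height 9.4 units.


Shape: trapezoid
Parallel sides a = 12 units, b = 13 units; Height h = 9.4 units
Formula: A = (a + b) * h / 2
a + b = 12 + 13 = 25
A = 25 * 9.4 / 2
A = 235 / 2
A = 117.5
117.5 units^2


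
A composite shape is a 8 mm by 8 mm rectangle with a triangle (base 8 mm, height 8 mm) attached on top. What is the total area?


Composite shape: rectangle + triangle
Rectangle area = 8 * 8 = 64
Triangle area = 0.5 * 8 * 8 = 32
Total = 64 + 32
Total = 96
96 mm^2


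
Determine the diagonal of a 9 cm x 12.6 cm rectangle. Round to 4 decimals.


Shape: rectangle (diagonal via Pythagoras)
Sides: 9 cm and 12.6 cm
Formula: d = sqrt(l^2 + w^2)
l^2 = 81, w^2 = 158.76
l^2 + w^2 = 239.76
d = sqrt(239.76)
d = 15.4842
15.4842 cm


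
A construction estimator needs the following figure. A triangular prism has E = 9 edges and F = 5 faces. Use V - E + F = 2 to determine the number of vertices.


Polyhedron: triangular prism
Euler's formula for convex polyhedra: V - E + F = 2
Given: E = 9 edges and F = 5 faces
Solve for V:
V = 2 + E - F = 2 + 9 - 5 = 6
6 vertices


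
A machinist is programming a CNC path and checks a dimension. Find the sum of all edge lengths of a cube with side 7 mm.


Shape: cube
Side s = 7 mm
A cube has 12 edges, all equal.
Formula: total edge length = 12 * s
Total = 12 * 7
Total = 84
84 mm


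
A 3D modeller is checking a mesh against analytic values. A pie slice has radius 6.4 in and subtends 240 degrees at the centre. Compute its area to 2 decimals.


Shape: circular sector
Radius r = 6.4 in, Angle = 240 degrees
Formula: A = (angle/360) * pi * r^2
r^2 = 40.96
Fraction of circle = 240/360
A = (240/360) * pi * 40.96
A = 27.306667 * pi
A = 85.79
85.79 in^2


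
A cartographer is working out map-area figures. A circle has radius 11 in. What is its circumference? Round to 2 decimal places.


Shape: circle
Radius r = 11 in
Formula: C = 2 * pi * r
C = 2 * pi * 11
C = 22 * pi
C = 69.12
69.12 in


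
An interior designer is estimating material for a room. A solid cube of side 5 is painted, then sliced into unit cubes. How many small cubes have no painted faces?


Large cube: 5 x 5 x 5, cut into unit cubes.
n = 5, so n - 2 = 3
Unpainted cubes form the interior (n - 2)^3 block.
(n - 2)^3 = 3^3 = 27
27 unit cubes


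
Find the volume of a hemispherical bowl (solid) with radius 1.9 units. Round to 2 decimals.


Shape: hemisphere (half of a sphere)
Radius r = 1.9 units
Formula: V = (1/2) * (4/3) * pi * r^3 = (2/3) * pi * r^3
r^3 = 6.859
(2/3) * 6.859 = 4.572667
V = 4.572667 * pi
V = 14.37
14.37 units^3


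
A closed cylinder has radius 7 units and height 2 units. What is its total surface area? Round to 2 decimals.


Shape: closed cylinder
Radius r = 7 units, Height h = 2 units
Formula: SA = 2*pi*r^2 + 2*pi*r*h = 2*pi*r*(r + h)
r + h = 9
2 * r * (r + h) = 2 * 7 * 9 = 126
SA = 126 * pi
SA = 395.84
395.84 units^2


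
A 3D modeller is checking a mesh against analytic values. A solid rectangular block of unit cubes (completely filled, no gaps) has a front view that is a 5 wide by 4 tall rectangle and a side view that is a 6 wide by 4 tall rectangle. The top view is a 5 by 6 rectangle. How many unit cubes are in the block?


Orthographic views of a solid rectangular block:
Front view 5 x 4 -> length = 5, height = 4
Side view 6 x 4 -> width = 6, height = 4 (consistent)
Top view 5 x 6 -> confirms length = 5, width = 6
The block is 5 x 6 x 4.
Total unit cubes = 5 * 6 * 4 = 120
120 unit cubes


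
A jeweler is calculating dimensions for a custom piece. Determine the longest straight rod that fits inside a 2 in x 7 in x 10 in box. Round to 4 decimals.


Shape: rectangular box (space diagonal)
l = 2 in, w = 7 in, h = 10 in
Visualize: the diagonal of the base, then a right triangle with that diagonal and the height.
Formula: d = sqrt(l^2 + w^2 + h^2)
l^2 + w^2 + h^2 = 4 + 49 + 100 = 153
d = sqrt(153)
d = 12.3693
12.3693 in


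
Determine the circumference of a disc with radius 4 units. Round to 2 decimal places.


Shape: circle
Radius r = 4 units
Formula: C = 2 * pi * r
C = 2 * pi * 4
C = 8 * pi
C = 25.13
25.13 units


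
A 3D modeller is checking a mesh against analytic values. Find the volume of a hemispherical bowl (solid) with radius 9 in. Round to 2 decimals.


Shape: hemisphere (half of a sphere)
Radius r = 9 in
Formula: V = (1/2) * (4/3) * pi * r^3 = (2/3) * pi * r^3
r^3 = 729
(2/3) * 729 = 486
V = 486 * pi
V = 1526.81
1526.81 in^3


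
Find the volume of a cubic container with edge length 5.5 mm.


Shape: cube
Side s = 5.5 mm
Formula: V = s^3
V = 5.5 * 5.5 * 5.5
V = 30.25 * 5.5
V = 166.375
166.375 mm^3


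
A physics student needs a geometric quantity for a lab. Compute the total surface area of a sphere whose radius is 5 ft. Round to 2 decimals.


Shape: sphere
Radius r = 5 ft
Formula: SA = 4 * pi * r^2
r^2 = 25
SA = 4 * pi * 25
SA = 100 * pi
SA = 314.16
314.16 ft^2


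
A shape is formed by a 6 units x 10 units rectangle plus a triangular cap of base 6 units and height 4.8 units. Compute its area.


Composite shape: rectangle + triangle
Rectangle area = 6 * 10 = 60
Triangle area = 0.5 * 6 * 4.8 = 14.4
Total = 60 + 14.4
Total = 74.4
74.4 units^2


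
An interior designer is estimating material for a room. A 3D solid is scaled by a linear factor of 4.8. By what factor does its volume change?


Linear scale factor k = 4.8
Rule: under a linear scaling by k, volumes scale by k^3.
k^3 = 4.8 * 4.8 * 4.8
k^3 = 23.04 * 4.8
k^3 = 110.592
Volume scales by a factor of 110.592.
110.592 (dimensionless)


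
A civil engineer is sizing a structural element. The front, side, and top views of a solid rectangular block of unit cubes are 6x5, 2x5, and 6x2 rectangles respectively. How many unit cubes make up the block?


Orthographic views of a solid rectangular block:
Front view 6 x 5 -> length = 6, height = 5
Side view 2 x 5 -> width = 2, height = 5 (consistent)
Top view 6 x 2 -> confirms length = 6, width = 2
The block is 6 x 2 x 5.
Total unit cubes = 6 * 2 * 5 = 60
60 unit cubes


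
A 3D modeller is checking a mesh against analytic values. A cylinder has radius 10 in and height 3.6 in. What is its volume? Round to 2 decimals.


Shape: cylinder
Radius r = 10 in, Height h = 3.6 in
Formula: V = pi * r^2 * h
r^2 = 100
V = pi * 100 * 3.6
V = 360 * pi
V = 1130.97
1130.97 in^3


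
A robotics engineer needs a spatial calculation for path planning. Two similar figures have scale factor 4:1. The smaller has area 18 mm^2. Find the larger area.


Linear scale factor k = 4
Original area = 18 mm^2
Rule: under a linear scaling by k, areas scale by k^2.
k^2 = 4^2 = 16
New area = 18 * 16
New area = 288
288 mm^2


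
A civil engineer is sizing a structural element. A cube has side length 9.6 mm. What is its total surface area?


Shape: cube
Side s = 9.6 mm
A cube has 6 square faces.
Formula: SA = 6 * s^2
s^2 = 92.16
SA = 6 * 92.16
SA = 552.96
552.96 mm^2


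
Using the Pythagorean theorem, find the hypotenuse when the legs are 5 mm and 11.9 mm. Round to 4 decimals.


Shape: right triangle
Legs a = 5 mm, b = 11.9 mm
Formula: c = sqrt(a^2 + b^2)
a^2 = 25, b^2 = 141.61
a^2 + b^2 = 166.61
c = sqrt(166.61)
c = 12.9077
12.9077 mm


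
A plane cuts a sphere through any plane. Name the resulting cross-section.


Solid: sphere
Cutting plane: through any plane
Visualize the intersection of the plane with the solid's surface.
The boundary of the cut region is a circle.
circle


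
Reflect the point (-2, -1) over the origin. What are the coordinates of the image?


Transformation: reflection
Original point: (-2, -1)
Rule for reflection through the origin: (x, y) -> (-x, -y)
Apply: (-2, -1) -> (2, 1)
(2, 1)


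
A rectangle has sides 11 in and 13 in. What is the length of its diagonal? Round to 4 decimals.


Shape: rectangle (diagonal via Pythagoras)
Sides: 11 in and 13 in
Formula: d = sqrt(l^2 + w^2)
l^2 = 121, w^2 = 169
l^2 + w^2 = 290
d = sqrt(290)
d = 17.0294
17.0294 in


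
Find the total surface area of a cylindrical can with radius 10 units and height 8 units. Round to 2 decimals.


Shape: closed cylinder
Radius r = 10 units, Height h = 8 units
Formula: SA = 2*pi*r^2 + 2*pi*r*h = 2*pi*r*(r + h)
r + h = 18
2 * r * (r + h) = 2 * 10 * 18 = 360
SA = 360 * pi
SA = 1130.97
1130.97 units^2


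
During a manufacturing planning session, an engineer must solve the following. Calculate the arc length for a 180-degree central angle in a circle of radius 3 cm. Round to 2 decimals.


Shape: circular arc
Radius r = 3 cm, Angle = 180 degrees
Formula: L = (angle/360) * 2 * pi * r
2 * pi * r = 6 * pi
L = (180/360) * 6 * pi
L = 3 * pi
L = 9.42
9.42 cm


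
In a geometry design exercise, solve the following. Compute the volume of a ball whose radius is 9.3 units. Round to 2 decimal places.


Shape: sphere
Radius r = 9.3 units
Formula: V = (4/3) * pi * r^3
r^3 = 804.357
(4/3) * 804.357 = 1072.476
V = 1072.476 * pi
V = 3369.28
3369.28 units^3
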